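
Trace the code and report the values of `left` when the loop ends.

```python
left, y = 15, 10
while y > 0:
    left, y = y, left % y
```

Let's trace through this code step by step.

Initialize: left = 15
Initialize: y = 10
Entering loop: while y > 0:
After iteration 1: left = 10, y = 5
After iteration 2: left = 5, y = 0
Loop ends.

Final answer: 5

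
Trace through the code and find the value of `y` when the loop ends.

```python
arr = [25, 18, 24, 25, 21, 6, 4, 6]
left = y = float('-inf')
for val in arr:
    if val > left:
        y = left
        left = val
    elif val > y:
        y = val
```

Let's trace through this code step by step.

Initialize: arr = [25, 18, 24, 25, 21, 6, 4, 6]
Initialize: left = -inf
Initialize: y = -inf
Entering loop: for val in arr:
After iteration 1: val = 25, left = 25, y = -inf
After iteration 2: val = 18, left = 25, y = 18
After iteration 3: val = 24, left = 25, y = 24
After iteration 4: val = 25, left = 25, y = 25
After iteration 5: val = 21, left = 25, y = 25
After iteration 6: val = 6, left = 25, y = 25
After iteration 7: val = 4, left = 25, y = 25
After iteration 8: val = 6, left = 25, y = 25
Loop ends.

Final answer: 25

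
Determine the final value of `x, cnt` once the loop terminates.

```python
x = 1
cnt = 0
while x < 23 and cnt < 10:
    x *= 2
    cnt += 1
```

Let's trace through this code step by step.

Initialize: x = 1
Initialize: cnt = 0
Entering loop: while x < 23 and cnt < 10:
After iteration 1: x = 2, cnt = 1
After iteration 2: x = 4, cnt = 2
After iteration 3: x = 8, cnt = 3
After iteration 4: x = 16, cnt = 4
After iteration 5: x = 32, cnt = 5
Loop ends.

Final answer: 32, 5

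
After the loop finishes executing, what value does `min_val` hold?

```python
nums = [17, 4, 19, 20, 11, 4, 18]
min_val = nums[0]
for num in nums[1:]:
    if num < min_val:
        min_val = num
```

Let's trace through this code step by step.

Initialize: nums = [17, 4, 19, 20, 11, 4, 18]
Initialize: min_val = 17
Entering loop: for num in nums[1:]:
After iteration 1: num = 4, min_val = 4
After iteration 2: num = 19, min_val = 4
After iteration 3: num = 20, min_val = 4
After iteration 4: num = 11, min_val = 4
After iteration 5: num = 4, min_val = 4
After iteration 6: num = 18, min_val = 4
Loop ends.

Final answer: 4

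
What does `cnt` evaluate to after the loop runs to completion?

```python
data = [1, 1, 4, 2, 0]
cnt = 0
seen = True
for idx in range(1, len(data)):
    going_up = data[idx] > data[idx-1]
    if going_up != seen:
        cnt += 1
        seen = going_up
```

Let's trace through this code step by step.

Initialize: data = [1, 1, 4, 2, 0]
Initialize: cnt = 0
Initialize: seen = True
Entering loop: for idx in range(1, len(data)):
After iteration 1: idx = 1, cnt = 1, seen = False, going_up = False
After iteration 2: idx = 2, cnt = 2, seen = True, going_up = True
After iteration 3: idx = 3, cnt = 3, seen = False, going_up = False
After iteration 4: idx = 4, cnt = 3, seen = False, going_up = False
Loop ends.

Final answer: 3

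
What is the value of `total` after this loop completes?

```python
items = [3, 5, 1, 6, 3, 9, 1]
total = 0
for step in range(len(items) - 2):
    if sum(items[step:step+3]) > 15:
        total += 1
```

Let's trace through this code step by step.

Initialize: items = [3, 5, 1, 6, 3, 9, 1]
Initialize: total = 0
Entering loop: for step in range(len(items) - 2):
After iteration 1: step = 0, total = 0
After iteration 2: step = 1, total = 0
After iteration 3: step = 2, total = 0
After iteration 4: step = 3, total = 1
After iteration 5: step = 4, total = 1
Loop ends.

Final answer: 1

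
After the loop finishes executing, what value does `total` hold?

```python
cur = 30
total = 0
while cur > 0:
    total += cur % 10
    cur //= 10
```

Let's trace through this code step by step.

Initialize: cur = 30
Initialize: total = 0
Entering loop: while cur > 0:
After iteration 1: cur = 3, total = 0
After iteration 2: cur = 0, total = 3
Loop ends.

Final answer: 3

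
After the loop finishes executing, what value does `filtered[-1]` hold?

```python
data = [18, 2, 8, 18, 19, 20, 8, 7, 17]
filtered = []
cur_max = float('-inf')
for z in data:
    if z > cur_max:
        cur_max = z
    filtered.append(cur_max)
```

Let's trace through this code step by step.

Initialize: data = [18, 2, 8, 18, 19, 20, 8, 7, 17]
Initialize: filtered = []
Initialize: cur_max = -inf
Entering loop: for z in data:
After iteration 1: z = 18, filtered = [18], cur_max = 18
After iteration 2: z = 2, filtered = [18, 18], cur_max = 18
After iteration 3: z = 8, filtered = [18, 18, 18], cur_max = 18
After iteration 4: z = 18, filtered = [18, 18, 18, 18], cur_max = 18
After iteration 5: z = 19, filtered = [18, 18, 18, 18, 19], cur_max = 19
After iteration 6: z = 20, filtered = [18, 18, 18, 18, 19, 20], cur_max = 20
After iteration 7: z = 8, filtered = [18, 18, 18, 18, 19, 20, 20], cur_max = 20
After iteration 8: z = 7, filtered = [18, 18, 18, 18, 19, 20, 20, 20], cur_max = 20
After iteration 9: z = 17, filtered = [18, 18, 18, 18, 19, 20, 20, 20, 20], cur_max = 20
Loop ends.
filtered[-1] = 20

Final answer: 20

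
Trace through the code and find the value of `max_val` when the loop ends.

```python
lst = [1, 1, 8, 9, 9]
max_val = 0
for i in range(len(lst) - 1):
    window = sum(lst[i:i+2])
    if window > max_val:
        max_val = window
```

Let's trace through this code step by step.

Initialize: lst = [1, 1, 8, 9, 9]
Initialize: max_val = 0
Entering loop: for i in range(len(lst) - 1):
After iteration 1: i = 0, max_val = 2, window = 2
After iteration 2: i = 1, max_val = 9, window = 9
After iteration 3: i = 2, max_val = 17, window = 17
After iteration 4: i = 3, max_val = 18, window = 18
Loop ends.

Final answer: 18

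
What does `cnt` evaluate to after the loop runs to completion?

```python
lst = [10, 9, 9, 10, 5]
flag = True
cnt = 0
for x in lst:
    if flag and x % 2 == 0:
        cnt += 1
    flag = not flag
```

Let's trace through this code step by step.

Initialize: lst = [10, 9, 9, 10, 5]
Initialize: flag = True
Initialize: cnt = 0
Entering loop: for x in lst:
After iteration 1: x = 10, flag = False, cnt = 1
After iteration 2: x = 9, flag = True, cnt = 1
After iteration 3: x = 9, flag = False, cnt = 1
After iteration 4: x = 10, flag = True, cnt = 1
After iteration 5: x = 5, flag = False, cnt = 1
Loop ends.

Final answer: 1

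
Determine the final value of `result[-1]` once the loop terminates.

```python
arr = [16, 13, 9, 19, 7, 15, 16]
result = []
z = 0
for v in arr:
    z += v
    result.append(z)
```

Let's trace through this code step by step.

Initialize: arr = [16, 13, 9, 19, 7, 15, 16]
Initialize: result = []
Initialize: z = 0
Entering loop: for v in arr:
After iteration 1: v = 16, result = [16], z = 16
After iteration 2: v = 13, result = [16, 29], z = 29
After iteration 3: v = 9, result = [16, 29, 38], z = 38
After iteration 4: v = 19, result = [16, 29, 38, 57], z = 57
After iteration 5: v = 7, result = [16, 29, 38, 57, 64], z = 64
After iteration 6: v = 15, result = [16, 29, 38, 57, 64, 79], z = 79
After iteration 7: v = 16, result = [16, 29, 38, 57, 64, 79, 95], z = 95
Loop ends.
result[-1] = 95

Final answer: 95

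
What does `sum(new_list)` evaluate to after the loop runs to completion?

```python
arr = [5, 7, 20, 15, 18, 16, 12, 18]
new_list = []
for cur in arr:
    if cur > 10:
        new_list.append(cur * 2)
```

Let's trace through this code step by step.

Initialize: arr = [5, 7, 20, 15, 18, 16, 12, 18]
Initialize: new_list = []
Entering loop: for cur in arr:
After iteration 1: cur = 5, new_list = []
After iteration 2: cur = 7, new_list = []
After iteration 3: cur = 20, new_list = [40]
After iteration 4: cur = 15, new_list = [40, 30]
After iteration 5: cur = 18, new_list = [40, 30, 36]
After iteration 6: cur = 16, new_list = [40, 30, 36, 32]
After iteration 7: cur = 12, new_list = [40, 30, 36, 32, 24]
After iteration 8: cur = 18, new_list = [40, 30, 36, 32, 24, 36]
Loop ends.
sum(new_list) = 198

Final answer: 198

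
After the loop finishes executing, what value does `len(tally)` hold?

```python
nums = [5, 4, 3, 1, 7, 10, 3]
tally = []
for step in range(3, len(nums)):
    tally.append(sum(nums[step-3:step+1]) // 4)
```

Let's trace through this code step by step.

Initialize: nums = [5, 4, 3, 1, 7, 10, 3]
Initialize: tally = []
Entering loop: for step in range(3, len(nums)):
After iteration 1: step = 3, tally = [3]
After iteration 2: step = 4, tally = [3, 3]
After iteration 3: step = 5, tally = [3, 3, 5]
After iteration 4: step = 6, tally = [3, 3, 5, 5]
Loop ends.
len(tally) = 4

Final answer: 4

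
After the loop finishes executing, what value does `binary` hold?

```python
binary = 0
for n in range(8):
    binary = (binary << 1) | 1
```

Let's trace through this code step by step.

Initialize: binary = 0
Entering loop: for n in range(8):
After iteration 1: n = 0, binary = 1
After iteration 2: n = 1, binary = 3
After iteration 3: n = 2, binary = 7
After iteration 4: n = 3, binary = 15
After iteration 5: n = 4, binary = 31
After iteration 6: n = 5, binary = 63
After iteration 7: n = 6, binary = 127
After iteration 8: n = 7, binary = 255
Loop ends.

Final answer: 255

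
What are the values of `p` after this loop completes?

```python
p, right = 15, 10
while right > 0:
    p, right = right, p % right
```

Let's trace through this code step by step.

Initialize: p = 15
Initialize: right = 10
Entering loop: while right > 0:
After iteration 1: p = 10, right = 5
After iteration 2: p = 5, right = 0
Loop ends.

Final answer: 5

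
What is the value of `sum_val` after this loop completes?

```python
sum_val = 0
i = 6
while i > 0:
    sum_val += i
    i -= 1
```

Let's trace through this code step by step.

Initialize: sum_val = 0
Initialize: i = 6
Entering loop: while i > 0:
After iteration 1: sum_val = 6, i = 5
After iteration 2: sum_val = 11, i = 4
After iteration 3: sum_val = 15, i = 3
After iteration 4: sum_val = 18, i = 2
After iteration 5: sum_val = 20, i = 1
After iteration 6: sum_val = 21, i = 0
Loop ends.

Final answer: 21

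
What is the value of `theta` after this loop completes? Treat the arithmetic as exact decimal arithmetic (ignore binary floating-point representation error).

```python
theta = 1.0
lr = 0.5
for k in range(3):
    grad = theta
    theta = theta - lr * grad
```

Let's trace through this code step by step.

Initialize: theta = 1.0
Initialize: lr = 0.5
Entering loop: for k in range(3):
After iteration 1: k = 0, theta = 0.5, grad = 1.0
After iteration 2: k = 1, theta = 0.25, grad = 0.5
After iteration 3: k = 2, theta = 0.125, grad = 0.25
Loop ends.

Final answer: 0.125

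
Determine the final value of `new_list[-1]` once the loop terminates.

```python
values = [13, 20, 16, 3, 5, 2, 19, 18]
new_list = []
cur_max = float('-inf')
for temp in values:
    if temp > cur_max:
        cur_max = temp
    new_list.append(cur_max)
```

Let's trace through this code step by step.

Initialize: values = [13, 20, 16, 3, 5, 2, 19, 18]
Initialize: new_list = []
Initialize: cur_max = -inf
Entering loop: for temp in values:
After iteration 1: temp = 13, new_list = [13], cur_max = 13
After iteration 2: temp = 20, new_list = [13, 20], cur_max = 20
After iteration 3: temp = 16, new_list = [13, 20, 20], cur_max = 20
After iteration 4: temp = 3, new_list = [13, 20, 20, 20], cur_max = 20
After iteration 5: temp = 5, new_list = [13, 20, 20, 20, 20], cur_max = 20
After iteration 6: temp = 2, new_list = [13, 20, 20, 20, 20, 20], cur_max = 20
After iteration 7: temp = 19, new_list = [13, 20, 20, 20, 20, 20, 20], cur_max = 20
After iteration 8: temp = 18, new_list = [13, 20, 20, 20, 20, 20, 20, 20], cur_max = 20
Loop ends.
new_list[-1] = 20

Final answer: 20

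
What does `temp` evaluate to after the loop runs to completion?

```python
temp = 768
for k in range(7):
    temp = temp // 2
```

Let's trace through this code step by step.

Initialize: temp = 768
Entering loop: for k in range(7):
After iteration 1: k = 0, temp = 384
After iteration 2: k = 1, temp = 192
After iteration 3: k = 2, temp = 96
After iteration 4: k = 3, temp = 48
After iteration 5: k = 4, temp = 24
After iteration 6: k = 5, temp = 12
After iteration 7: k = 6, temp = 6
Loop ends.

Final answer: 6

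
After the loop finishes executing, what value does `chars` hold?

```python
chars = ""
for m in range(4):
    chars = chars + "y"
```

Let's trace through this code step by step.

Initialize: chars = ''
Entering loop: for m in range(4):
After iteration 1: m = 0, chars = 'y'
After iteration 2: m = 1, chars = 'yy'
After iteration 3: m = 2, chars = 'yyy'
After iteration 4: m = 3, chars = 'yyyy'
Loop ends.

Final answer: 'yyyy'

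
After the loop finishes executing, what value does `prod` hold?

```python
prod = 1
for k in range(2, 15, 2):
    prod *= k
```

Let's trace through this code step by step.

Initialize: prod = 1
Entering loop: for k in range(2, 15, 2):
After iteration 1: k = 2, prod = 2
After iteration 2: k = 4, prod = 8
After iteration 3: k = 6, prod = 48
After iteration 4: k = 8, prod = 384
After iteration 5: k = 10, prod = 3840
After iteration 6: k = 12, prod = 46080
After iteration 7: k = 14, prod = 645120
Loop ends.

Final answer: 645120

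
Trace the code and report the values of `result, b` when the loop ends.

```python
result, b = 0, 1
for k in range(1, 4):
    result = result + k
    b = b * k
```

Let's trace through this code step by step.

Initialize: result = 0
Initialize: b = 1
Entering loop: for k in range(1, 4):
After iteration 1: k = 1, result = 1, b = 1
After iteration 2: k = 2, result = 3, b = 2
After iteration 3: k = 3, result = 6, b = 6
Loop ends.

Final answer: 6, 6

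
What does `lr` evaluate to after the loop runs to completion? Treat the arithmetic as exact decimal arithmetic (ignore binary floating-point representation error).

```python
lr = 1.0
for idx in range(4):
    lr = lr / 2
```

Let's trace through this code step by step.

Initialize: lr = 1.0
Entering loop: for idx in range(4):
After iteration 1: idx = 0, lr = 0.5
After iteration 2: idx = 1, lr = 0.25
After iteration 3: idx = 2, lr = 0.125
After iteration 4: idx = 3, lr = 0.0625
Loop ends.

Final answer: 0.0625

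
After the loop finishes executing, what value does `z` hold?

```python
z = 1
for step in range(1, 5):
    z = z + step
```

Let's trace through this code step by step.

Initialize: z = 1
Entering loop: for step in range(1, 5):
After iteration 1: step = 1, z = 2
After iteration 2: step = 2, z = 4
After iteration 3: step = 3, z = 7
After iteration 4: step = 4, z = 11
Loop ends.

Final answer: 11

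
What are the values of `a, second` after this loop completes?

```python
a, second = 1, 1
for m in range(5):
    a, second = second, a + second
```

Let's trace through this code step by step.

Initialize: a = 1
Initialize: second = 1
Entering loop: for m in range(5):
After iteration 1: m = 0, a = 1, second = 2
After iteration 2: m = 1, a = 2, second = 3
After iteration 3: m = 2, a = 3, second = 5
After iteration 4: m = 3, a = 5, second = 8
After iteration 5: m = 4, a = 8, second = 13
Loop ends.

Final answer: 8, 13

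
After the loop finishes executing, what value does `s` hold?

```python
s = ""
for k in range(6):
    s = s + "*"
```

Let's trace through this code step by step.

Initialize: s = ''
Entering loop: for k in range(6):
After iteration 1: k = 0, s = '*'
After iteration 2: k = 1, s = '**'
After iteration 3: k = 2, s = '***'
After iteration 4: k = 3, s = '****'
After iteration 5: k = 4, s = '*****'
After iteration 6: k = 5, s = '******'
Loop ends.

Final answer: '******'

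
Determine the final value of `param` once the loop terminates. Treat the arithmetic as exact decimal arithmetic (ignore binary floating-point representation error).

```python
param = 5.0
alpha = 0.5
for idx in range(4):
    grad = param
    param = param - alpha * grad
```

Let's trace through this code step by step.

Initialize: param = 5.0
Initialize: alpha = 0.5
Entering loop: for idx in range(4):
After iteration 1: idx = 0, param = 2.5, grad = 5.0
After iteration 2: idx = 1, param = 1.25, grad = 2.5
After iteration 3: idx = 2, param = 0.625, grad = 1.25
After iteration 4: idx = 3, param = 0.3125, grad = 0.625
Loop ends.

Final answer: 0.3125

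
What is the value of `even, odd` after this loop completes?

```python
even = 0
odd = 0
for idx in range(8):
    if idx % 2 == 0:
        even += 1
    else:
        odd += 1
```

Let's trace through this code step by step.

Initialize: even = 0
Initialize: odd = 0
Entering loop: for idx in range(8):
After iteration 1: idx = 0, even = 1, odd = 0
After iteration 2: idx = 1, even = 1, odd = 1
After iteration 3: idx = 2, even = 2, odd = 1
After iteration 4: idx = 3, even = 2, odd = 2
After iteration 5: idx = 4, even = 3, odd = 2
After iteration 6: idx = 5, even = 3, odd = 3
After iteration 7: idx = 6, even = 4, odd = 3
After iteration 8: idx = 7, even = 4, odd = 4
Loop ends.

Final answer: 4, 4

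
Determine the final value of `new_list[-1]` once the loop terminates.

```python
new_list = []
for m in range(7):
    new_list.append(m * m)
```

Let's trace through this code step by step.

Initialize: new_list = []
Entering loop: for m in range(7):
After iteration 1: m = 0, new_list = [0]
After iteration 2: m = 1, new_list = [0, 1]
After iteration 3: m = 2, new_list = [0, 1, 4]
After iteration 4: m = 3, new_list = [0, 1, 4, 9]
After iteration 5: m = 4, new_list = [0, 1, 4, 9, 16]
After iteration 6: m = 5, new_list = [0, 1, 4, 9, 16, 25]
After iteration 7: m = 6, new_list = [0, 1, 4, 9, 16, 25, 36]
Loop ends.
new_list[-1] = 36

Final answer: 36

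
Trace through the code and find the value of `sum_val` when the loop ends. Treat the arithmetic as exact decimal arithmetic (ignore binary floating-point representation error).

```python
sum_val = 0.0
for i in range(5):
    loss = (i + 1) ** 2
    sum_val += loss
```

Let's trace through this code step by step.

Initialize: sum_val = 0.0
Entering loop: for i in range(5):
After iteration 1: i = 0, sum_val = 1.0, loss = 1
After iteration 2: i = 1, sum_val = 5.0, loss = 4
After iteration 3: i = 2, sum_val = 14.0, loss = 9
After iteration 4: i = 3, sum_val = 30.0, loss = 16
After iteration 5: i = 4, sum_val = 55.0, loss = 25
Loop ends.

Final answer: 55.0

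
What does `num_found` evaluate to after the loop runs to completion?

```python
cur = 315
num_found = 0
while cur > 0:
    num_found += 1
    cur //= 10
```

Let's trace through this code step by step.

Initialize: cur = 315
Initialize: num_found = 0
Entering loop: while cur > 0:
After iteration 1: cur = 31, num_found = 1
After iteration 2: cur = 3, num_found = 2
After iteration 3: cur = 0, num_found = 3
Loop ends.

Final answer: 3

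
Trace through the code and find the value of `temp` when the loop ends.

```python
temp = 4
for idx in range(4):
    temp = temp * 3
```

Let's trace through this code step by step.

Initialize: temp = 4
Entering loop: for idx in range(4):
After iteration 1: idx = 0, temp = 12
After iteration 2: idx = 1, temp = 36
After iteration 3: idx = 2, temp = 108
After iteration 4: idx = 3, temp = 324
Loop ends.

Final answer: 324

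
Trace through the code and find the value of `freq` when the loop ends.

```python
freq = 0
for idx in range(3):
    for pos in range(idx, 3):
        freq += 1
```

Let's trace through this code step by step.

Initialize: freq = 0
Entering loop: for idx in range(3):
After iteration 1: idx = 0, freq = 3
After iteration 2: idx = 1, freq = 5
After iteration 3: idx = 2, freq = 6
Loop ends.

Final answer: 6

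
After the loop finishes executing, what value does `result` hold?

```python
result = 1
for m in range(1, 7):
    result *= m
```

Let's trace through this code step by step.

Initialize: result = 1
Entering loop: for m in range(1, 7):
After iteration 1: m = 1, result = 1
After iteration 2: m = 2, result = 2
After iteration 3: m = 3, result = 6
After iteration 4: m = 4, result = 24
After iteration 5: m = 5, result = 120
After iteration 6: m = 6, result = 720
Loop ends.

Final answer: 720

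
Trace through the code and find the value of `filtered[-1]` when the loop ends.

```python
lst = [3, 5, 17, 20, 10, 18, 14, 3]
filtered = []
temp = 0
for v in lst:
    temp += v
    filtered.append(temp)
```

Let's trace through this code step by step.

Initialize: lst = [3, 5, 17, 20, 10, 18, 14, 3]
Initialize: filtered = []
Initialize: temp = 0
Entering loop: for v in lst:
After iteration 1: v = 3, filtered = [3], temp = 3
After iteration 2: v = 5, filtered = [3, 8], temp = 8
After iteration 3: v = 17, filtered = [3, 8, 25], temp = 25
After iteration 4: v = 20, filtered = [3, 8, 25, 45], temp = 45
After iteration 5: v = 10, filtered = [3, 8, 25, 45, 55], temp = 55
After iteration 6: v = 18, filtered = [3, 8, 25, 45, 55, 73], temp = 73
After iteration 7: v = 14, filtered = [3, 8, 25, 45, 55, 73, 87], temp = 87
After iteration 8: v = 3, filtered = [3, 8, 25, 45, 55, 73, 87, 90], temp = 90
Loop ends.
filtered[-1] = 90

Final answer: 90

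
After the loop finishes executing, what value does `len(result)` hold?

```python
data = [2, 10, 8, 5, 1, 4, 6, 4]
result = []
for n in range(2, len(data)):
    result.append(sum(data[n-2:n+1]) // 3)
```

Let's trace through this code step by step.

Initialize: data = [2, 10, 8, 5, 1, 4, 6, 4]
Initialize: result = []
Entering loop: for n in range(2, len(data)):
After iteration 1: n = 2, result = [6]
After iteration 2: n = 3, result = [6, 7]
After iteration 3: n = 4, result = [6, 7, 4]
After iteration 4: n = 5, result = [6, 7, 4, 3]
After iteration 5: n = 6, result = [6, 7, 4, 3, 3]
After iteration 6: n = 7, result = [6, 7, 4, 3, 3, 4]
Loop ends.
len(result) = 6

Final answer: 6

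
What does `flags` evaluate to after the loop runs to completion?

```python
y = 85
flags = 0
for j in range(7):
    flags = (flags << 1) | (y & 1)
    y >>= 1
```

Let's trace through this code step by step.

Initialize: y = 85
Initialize: flags = 0
Entering loop: for j in range(7):
After iteration 1: j = 0, y = 42, flags = 1
After iteration 2: j = 1, y = 21, flags = 2
After iteration 3: j = 2, y = 10, flags = 5
After iteration 4: j = 3, y = 5, flags = 10
After iteration 5: j = 4, y = 2, flags = 21
After iteration 6: j = 5, y = 1, flags = 42
After iteration 7: j = 6, y = 0, flags = 85
Loop ends.

Final answer: 85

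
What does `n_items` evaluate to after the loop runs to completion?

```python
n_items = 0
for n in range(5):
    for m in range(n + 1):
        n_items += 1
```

Let's trace through this code step by step.

Initialize: n_items = 0
Entering loop: for n in range(5):
After iteration 1: n = 0, n_items = 1, m = 0
After iteration 2: n = 1, n_items = 3, m = 1
After iteration 3: n = 2, n_items = 6, m = 2
After iteration 4: n = 3, n_items = 10, m = 3
After iteration 5: n = 4, n_items = 15, m = 4
Loop ends.

Final answer: 15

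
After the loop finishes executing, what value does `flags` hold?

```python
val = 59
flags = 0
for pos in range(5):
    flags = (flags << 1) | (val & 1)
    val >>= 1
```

Let's trace through this code step by step.

Initialize: val = 59
Initialize: flags = 0
Entering loop: for pos in range(5):
After iteration 1: pos = 0, val = 29, flags = 1
After iteration 2: pos = 1, val = 14, flags = 3
After iteration 3: pos = 2, val = 7, flags = 6
After iteration 4: pos = 3, val = 3, flags = 13
After iteration 5: pos = 4, val = 1, flags = 27
Loop ends.

Final answer: 27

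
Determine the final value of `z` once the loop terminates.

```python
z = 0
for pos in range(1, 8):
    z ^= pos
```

Let's trace through this code step by step.

Initialize: z = 0
Entering loop: for pos in range(1, 8):
After iteration 1: pos = 1, z = 1
After iteration 2: pos = 2, z = 3
After iteration 3: pos = 3, z = 0
After iteration 4: pos = 4, z = 4
After iteration 5: pos = 5, z = 1
After iteration 6: pos = 6, z = 7
After iteration 7: pos = 7, z = 0
Loop ends.

Final answer: 0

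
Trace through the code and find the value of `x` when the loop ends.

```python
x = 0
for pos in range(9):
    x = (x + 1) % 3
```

Let's trace through this code step by step.

Initialize: x = 0
Entering loop: for pos in range(9):
After iteration 1: pos = 0, x = 1
After iteration 2: pos = 1, x = 2
After iteration 3: pos = 2, x = 0
After iteration 4: pos = 3, x = 1
After iteration 5: pos = 4, x = 2
After iteration 6: pos = 5, x = 0
After iteration 7: pos = 6, x = 1
After iteration 8: pos = 7, x = 2
After iteration 9: pos = 8, x = 0
Loop ends.

Final answer: 0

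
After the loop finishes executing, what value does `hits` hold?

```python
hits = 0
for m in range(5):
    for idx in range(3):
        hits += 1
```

Let's trace through this code step by step.

Initialize: hits = 0
Entering loop: for m in range(5):
After iteration 1: m = 0, hits = 3
After iteration 2: m = 1, hits = 6
After iteration 3: m = 2, hits = 9
After iteration 4: m = 3, hits = 12
After iteration 5: m = 4, hits = 15
Loop ends.

Final answer: 15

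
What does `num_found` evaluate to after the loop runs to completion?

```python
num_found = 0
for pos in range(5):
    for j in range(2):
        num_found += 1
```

Let's trace through this code step by step.

Initialize: num_found = 0
Entering loop: for pos in range(5):
After iteration 1: pos = 0, num_found = 2
After iteration 2: pos = 1, num_found = 4
After iteration 3: pos = 2, num_found = 6
After iteration 4: pos = 3, num_found = 8
After iteration 5: pos = 4, num_found = 10
Loop ends.

Final answer: 10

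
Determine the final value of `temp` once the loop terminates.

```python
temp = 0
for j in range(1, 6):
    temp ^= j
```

Let's trace through this code step by step.

Initialize: temp = 0
Entering loop: for j in range(1, 6):
After iteration 1: j = 1, temp = 1
After iteration 2: j = 2, temp = 3
After iteration 3: j = 3, temp = 0
After iteration 4: j = 4, temp = 4
After iteration 5: j = 5, temp = 1
Loop ends.

Final answer: 1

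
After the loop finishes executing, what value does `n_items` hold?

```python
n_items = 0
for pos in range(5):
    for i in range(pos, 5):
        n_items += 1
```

Let's trace through this code step by step.

Initialize: n_items = 0
Entering loop: for pos in range(5):
After iteration 1: pos = 0, n_items = 5
After iteration 2: pos = 1, n_items = 9
After iteration 3: pos = 2, n_items = 12
After iteration 4: pos = 3, n_items = 14
After iteration 5: pos = 4, n_items = 15
Loop ends.

Final answer: 15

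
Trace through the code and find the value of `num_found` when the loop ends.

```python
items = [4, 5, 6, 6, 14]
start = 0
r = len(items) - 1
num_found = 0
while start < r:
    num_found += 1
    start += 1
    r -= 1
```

Let's trace through this code step by step.

Initialize: items = [4, 5, 6, 6, 14]
Initialize: start = 0
Initialize: r = 4
Initialize: num_found = 0
Entering loop: while start < r:
After iteration 1: start = 1, r = 3, num_found = 1
After iteration 2: start = 2, r = 2, num_found = 2
Loop ends.

Final answer: 2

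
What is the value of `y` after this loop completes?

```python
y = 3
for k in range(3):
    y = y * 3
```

Let's trace through this code step by step.

Initialize: y = 3
Entering loop: for k in range(3):
After iteration 1: k = 0, y = 9
After iteration 2: k = 1, y = 27
After iteration 3: k = 2, y = 81
Loop ends.

Final answer: 81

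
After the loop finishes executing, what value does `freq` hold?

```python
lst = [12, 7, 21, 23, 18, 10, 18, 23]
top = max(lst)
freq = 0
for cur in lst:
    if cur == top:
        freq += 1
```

Let's trace through this code step by step.

Initialize: lst = [12, 7, 21, 23, 18, 10, 18, 23]
Initialize: top = 23
Initialize: freq = 0
Entering loop: for cur in lst:
After iteration 1: cur = 12, freq = 0
After iteration 2: cur = 7, freq = 0
After iteration 3: cur = 21, freq = 0
After iteration 4: cur = 23, freq = 1
After iteration 5: cur = 18, freq = 1
After iteration 6: cur = 10, freq = 1
After iteration 7: cur = 18, freq = 1
After iteration 8: cur = 23, freq = 2
Loop ends.

Final answer: 2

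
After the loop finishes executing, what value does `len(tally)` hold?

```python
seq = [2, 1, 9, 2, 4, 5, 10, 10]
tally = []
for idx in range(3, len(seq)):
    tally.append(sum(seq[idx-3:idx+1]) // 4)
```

Let's trace through this code step by step.

Initialize: seq = [2, 1, 9, 2, 4, 5, 10, 10]
Initialize: tally = []
Entering loop: for idx in range(3, len(seq)):
After iteration 1: idx = 3, tally = [3]
After iteration 2: idx = 4, tally = [3, 4]
After iteration 3: idx = 5, tally = [3, 4, 5]
After iteration 4: idx = 6, tally = [3, 4, 5, 5]
After iteration 5: idx = 7, tally = [3, 4, 5, 5, 7]
Loop ends.
len(tally) = 5

Final answer: 5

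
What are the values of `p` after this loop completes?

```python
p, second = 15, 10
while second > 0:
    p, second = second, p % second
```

Let's trace through this code step by step.

Initialize: p = 15
Initialize: second = 10
Entering loop: while second > 0:
After iteration 1: p = 10, second = 5
After iteration 2: p = 5, second = 0
Loop ends.

Final answer: 5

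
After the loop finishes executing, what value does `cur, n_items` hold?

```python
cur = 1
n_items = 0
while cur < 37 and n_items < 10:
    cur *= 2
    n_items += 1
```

Let's trace through this code step by step.

Initialize: cur = 1
Initialize: n_items = 0
Entering loop: while cur < 37 and n_items < 10:
After iteration 1: cur = 2, n_items = 1
After iteration 2: cur = 4, n_items = 2
After iteration 3: cur = 8, n_items = 3
After iteration 4: cur = 16, n_items = 4
After iteration 5: cur = 32, n_items = 5
After iteration 6: cur = 64, n_items = 6
Loop ends.

Final answer: 64, 6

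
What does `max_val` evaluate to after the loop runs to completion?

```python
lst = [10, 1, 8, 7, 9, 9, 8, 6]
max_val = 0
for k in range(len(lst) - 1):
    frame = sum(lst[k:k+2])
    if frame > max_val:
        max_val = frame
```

Let's trace through this code step by step.

Initialize: lst = [10, 1, 8, 7, 9, 9, 8, 6]
Initialize: max_val = 0
Entering loop: for k in range(len(lst) - 1):
After iteration 1: k = 0, max_val = 11, frame = 11
After iteration 2: k = 1, max_val = 11, frame = 9
After iteration 3: k = 2, max_val = 15, frame = 15
After iteration 4: k = 3, max_val = 16, frame = 16
After iteration 5: k = 4, max_val = 18, frame = 18
After iteration 6: k = 5, max_val = 18, frame = 17
After iteration 7: k = 6, max_val = 18, frame = 14
Loop ends.

Final answer: 18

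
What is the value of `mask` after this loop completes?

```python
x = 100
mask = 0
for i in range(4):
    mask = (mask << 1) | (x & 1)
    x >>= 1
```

Let's trace through this code step by step.

Initialize: x = 100
Initialize: mask = 0
Entering loop: for i in range(4):
After iteration 1: i = 0, x = 50, mask = 0
After iteration 2: i = 1, x = 25, mask = 0
After iteration 3: i = 2, x = 12, mask = 1
After iteration 4: i = 3, x = 6, mask = 2
Loop ends.

Final answer: 2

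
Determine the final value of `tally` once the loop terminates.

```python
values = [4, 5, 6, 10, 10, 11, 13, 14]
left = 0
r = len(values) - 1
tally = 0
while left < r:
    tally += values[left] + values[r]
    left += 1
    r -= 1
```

Let's trace through this code step by step.

Initialize: values = [4, 5, 6, 10, 10, 11, 13, 14]
Initialize: left = 0
Initialize: r = 7
Initialize: tally = 0
Entering loop: while left < r:
After iteration 1: left = 1, r = 6, tally = 18
After iteration 2: left = 2, r = 5, tally = 36
After iteration 3: left = 3, r = 4, tally = 53
After iteration 4: left = 4, r = 3, tally = 73
Loop ends.

Final answer: 73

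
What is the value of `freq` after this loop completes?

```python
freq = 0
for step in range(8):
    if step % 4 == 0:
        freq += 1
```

Let's trace through this code step by step.

Initialize: freq = 0
Entering loop: for step in range(8):
After iteration 1: step = 0, freq = 1
After iteration 2: step = 1, freq = 1
After iteration 3: step = 2, freq = 1
After iteration 4: step = 3, freq = 1
After iteration 5: step = 4, freq = 2
After iteration 6: step = 5, freq = 2
After iteration 7: step = 6, freq = 2
After iteration 8: step = 7, freq = 2
Loop ends.

Final answer: 2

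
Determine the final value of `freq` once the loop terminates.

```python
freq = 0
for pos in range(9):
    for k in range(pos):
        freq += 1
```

Let's trace through this code step by step.

Initialize: freq = 0
Entering loop: for pos in range(9):
After iteration 1: pos = 0, freq = 0
After iteration 2: pos = 1, freq = 1, k = 0
After iteration 3: pos = 2, freq = 3, k = 1
After iteration 4: pos = 3, freq = 6, k = 2
After iteration 5: pos = 4, freq = 10, k = 3
After iteration 6: pos = 5, freq = 15, k = 4
After iteration 7: pos = 6, freq = 21, k = 5
After iteration 8: pos = 7, freq = 28, k = 6
After iteration 9: pos = 8, freq = 36, k = 7
Loop ends.

Final answer: 36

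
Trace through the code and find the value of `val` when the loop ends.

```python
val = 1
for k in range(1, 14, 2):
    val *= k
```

Let's trace through this code step by step.

Initialize: val = 1
Entering loop: for k in range(1, 14, 2):
After iteration 1: k = 1, val = 1
After iteration 2: k = 3, val = 3
After iteration 3: k = 5, val = 15
After iteration 4: k = 7, val = 105
After iteration 5: k = 9, val = 945
After iteration 6: k = 11, val = 10395
After iteration 7: k = 13, val = 135135
Loop ends.

Final answer: 135135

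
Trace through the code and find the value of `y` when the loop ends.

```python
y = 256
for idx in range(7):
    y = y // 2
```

Let's trace through this code step by step.

Initialize: y = 256
Entering loop: for idx in range(7):
After iteration 1: idx = 0, y = 128
After iteration 2: idx = 1, y = 64
After iteration 3: idx = 2, y = 32
After iteration 4: idx = 3, y = 16
After iteration 5: idx = 4, y = 8
After iteration 6: idx = 5, y = 4
After iteration 7: idx = 6, y = 2
Loop ends.

Final answer: 2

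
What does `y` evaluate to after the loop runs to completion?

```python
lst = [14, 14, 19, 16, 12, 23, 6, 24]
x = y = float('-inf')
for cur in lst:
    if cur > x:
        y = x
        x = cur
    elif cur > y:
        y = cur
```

Let's trace through this code step by step.

Initialize: lst = [14, 14, 19, 16, 12, 23, 6, 24]
Initialize: x = -inf
Initialize: y = -inf
Entering loop: for cur in lst:
After iteration 1: cur = 14, x = 14, y = -inf
After iteration 2: cur = 14, x = 14, y = 14
After iteration 3: cur = 19, x = 19, y = 14
After iteration 4: cur = 16, x = 19, y = 16
After iteration 5: cur = 12, x = 19, y = 16
After iteration 6: cur = 23, x = 23, y = 19
After iteration 7: cur = 6, x = 23, y = 19
After iteration 8: cur = 24, x = 24, y = 23
Loop ends.

Final answer: 23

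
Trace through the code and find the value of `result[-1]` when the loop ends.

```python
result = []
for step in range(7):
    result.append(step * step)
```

Let's trace through this code step by step.

Initialize: result = []
Entering loop: for step in range(7):
After iteration 1: step = 0, result = [0]
After iteration 2: step = 1, result = [0, 1]
After iteration 3: step = 2, result = [0, 1, 4]
After iteration 4: step = 3, result = [0, 1, 4, 9]
After iteration 5: step = 4, result = [0, 1, 4, 9, 16]
After iteration 6: step = 5, result = [0, 1, 4, 9, 16, 25]
After iteration 7: step = 6, result = [0, 1, 4, 9, 16, 25, 36]
Loop ends.
result[-1] = 36

Final answer: 36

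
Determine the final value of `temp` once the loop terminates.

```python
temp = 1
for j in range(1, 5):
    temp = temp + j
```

Let's trace through this code step by step.

Initialize: temp = 1
Entering loop: for j in range(1, 5):
After iteration 1: j = 1, temp = 2
After iteration 2: j = 2, temp = 4
After iteration 3: j = 3, temp = 7
After iteration 4: j = 4, temp = 11
Loop ends.

Final answer: 11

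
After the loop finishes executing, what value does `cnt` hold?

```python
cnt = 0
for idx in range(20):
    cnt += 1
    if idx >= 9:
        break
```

Let's trace through this code step by step.

Initialize: cnt = 0
Entering loop: for idx in range(20):
After iteration 1: idx = 0, cnt = 1
After iteration 2: idx = 1, cnt = 2
After iteration 3: idx = 2, cnt = 3
After iteration 4: idx = 3, cnt = 4
After iteration 5: idx = 4, cnt = 5
After iteration 6: idx = 5, cnt = 6
After iteration 7: idx = 6, cnt = 7
After iteration 8: idx = 7, cnt = 8
After iteration 9: idx = 8, cnt = 9
After iteration 10: idx = 9, cnt = 10
Loop ends.

Final answer: 10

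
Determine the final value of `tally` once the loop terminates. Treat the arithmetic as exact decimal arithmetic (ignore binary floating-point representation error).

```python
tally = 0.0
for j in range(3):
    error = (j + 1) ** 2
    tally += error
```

Let's trace through this code step by step.

Initialize: tally = 0.0
Entering loop: for j in range(3):
After iteration 1: j = 0, tally = 1.0, error = 1
After iteration 2: j = 1, tally = 5.0, error = 4
After iteration 3: j = 2, tally = 14.0, error = 9
Loop ends.

Final answer: 14.0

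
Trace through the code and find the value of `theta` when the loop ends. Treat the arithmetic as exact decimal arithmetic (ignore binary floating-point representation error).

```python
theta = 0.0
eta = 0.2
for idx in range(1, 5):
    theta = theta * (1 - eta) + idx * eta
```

Let's trace through this code step by step.

Initialize: theta = 0.0
Initialize: eta = 0.2
Entering loop: for idx in range(1, 5):
After iteration 1: idx = 1, theta = 0.2
After iteration 2: idx = 2, theta = 0.56
After iteration 3: idx = 3, theta = 1.048
After iteration 4: idx = 4, theta = 1.6384
Loop ends.

Final answer: 1.6384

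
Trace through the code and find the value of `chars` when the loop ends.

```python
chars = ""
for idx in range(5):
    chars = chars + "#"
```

Let's trace through this code step by step.

Initialize: chars = ''
Entering loop: for idx in range(5):
After iteration 1: idx = 0, chars = '#'
After iteration 2: idx = 1, chars = '##'
After iteration 3: idx = 2, chars = '###'
After iteration 4: idx = 3, chars = '####'
After iteration 5: idx = 4, chars = '#####'
Loop ends.

Final answer: '#####'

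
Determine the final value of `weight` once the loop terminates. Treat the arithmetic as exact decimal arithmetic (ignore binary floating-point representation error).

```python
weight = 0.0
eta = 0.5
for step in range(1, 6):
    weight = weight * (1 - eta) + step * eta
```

Let's trace through this code step by step.

Initialize: weight = 0.0
Initialize: eta = 0.5
Entering loop: for step in range(1, 6):
After iteration 1: step = 1, weight = 0.5
After iteration 2: step = 2, weight = 1.25
After iteration 3: step = 3, weight = 2.125
After iteration 4: step = 4, weight = 3.0625
After iteration 5: step = 5, weight = 4.03125
Loop ends.

Final answer: 4.03125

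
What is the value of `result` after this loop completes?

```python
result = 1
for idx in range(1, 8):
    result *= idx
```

Let's trace through this code step by step.

Initialize: result = 1
Entering loop: for idx in range(1, 8):
After iteration 1: idx = 1, result = 1
After iteration 2: idx = 2, result = 2
After iteration 3: idx = 3, result = 6
After iteration 4: idx = 4, result = 24
After iteration 5: idx = 5, result = 120
After iteration 6: idx = 6, result = 720
After iteration 7: idx = 7, result = 5040
Loop ends.

Final answer: 5040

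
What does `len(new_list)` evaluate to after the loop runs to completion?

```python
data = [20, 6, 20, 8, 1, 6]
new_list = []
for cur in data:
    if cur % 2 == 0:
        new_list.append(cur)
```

Let's trace through this code step by step.

Initialize: data = [20, 6, 20, 8, 1, 6]
Initialize: new_list = []
Entering loop: for cur in data:
After iteration 1: cur = 20, new_list = [20]
After iteration 2: cur = 6, new_list = [20, 6]
After iteration 3: cur = 20, new_list = [20, 6, 20]
After iteration 4: cur = 8, new_list = [20, 6, 20, 8]
After iteration 5: cur = 1, new_list = [20, 6, 20, 8]
After iteration 6: cur = 6, new_list = [20, 6, 20, 8, 6]
Loop ends.
len(new_list) = 5

Final answer: 5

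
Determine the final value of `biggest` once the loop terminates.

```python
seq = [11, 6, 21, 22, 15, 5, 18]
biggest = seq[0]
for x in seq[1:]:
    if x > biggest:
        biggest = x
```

Let's trace through this code step by step.

Initialize: seq = [11, 6, 21, 22, 15, 5, 18]
Initialize: biggest = 11
Entering loop: for x in seq[1:]:
After iteration 1: x = 6, biggest = 11
After iteration 2: x = 21, biggest = 21
After iteration 3: x = 22, biggest = 22
After iteration 4: x = 15, biggest = 22
After iteration 5: x = 5, biggest = 22
After iteration 6: x = 18, biggest = 22
Loop ends.

Final answer: 22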